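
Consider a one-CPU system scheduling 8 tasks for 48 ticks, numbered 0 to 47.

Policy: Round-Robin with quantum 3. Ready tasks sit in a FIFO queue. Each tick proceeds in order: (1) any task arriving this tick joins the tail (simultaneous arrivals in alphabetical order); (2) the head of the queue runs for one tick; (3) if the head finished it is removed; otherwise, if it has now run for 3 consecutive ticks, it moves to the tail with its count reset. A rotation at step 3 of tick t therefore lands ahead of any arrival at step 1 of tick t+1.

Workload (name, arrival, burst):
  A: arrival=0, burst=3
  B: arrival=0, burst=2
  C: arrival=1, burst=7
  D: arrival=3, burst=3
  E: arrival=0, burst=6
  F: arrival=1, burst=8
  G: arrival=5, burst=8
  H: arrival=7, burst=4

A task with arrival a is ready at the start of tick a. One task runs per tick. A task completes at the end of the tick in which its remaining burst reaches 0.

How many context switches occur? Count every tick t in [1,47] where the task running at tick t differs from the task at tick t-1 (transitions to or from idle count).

context switches = 16

t=0: queue=[A,B,E] q_used=0 → run A
t=1: queue=[A,B,E,C,F] q_used=1 → run A
t=2: queue=[A,B,E,C,F] q_used=2 → run A
t=3: queue=[B,E,C,F,D] q_used=0 → run B
t=4: queue=[B,E,C,F,D] q_used=1 → run B
t=5: queue=[E,C,F,D,G] q_used=0 → run E
t=6: queue=[E,C,F,D,G] q_used=1 → run E
t=7: queue=[E,C,F,D,G,H] q_used=2 → run E
t=8: queue=[C,F,D,G,H,E] q_used=0 → run C
t=9: queue=[C,F,D,G,H,E] q_used=1 → run C
t=10: queue=[C,F,D,G,H,E] q_used=2 → run C
t=11: queue=[F,D,G,H,E,C] q_used=0 → run F
t=12: queue=[F,D,G,H,E,C] q_used=1 → run F
t=13: queue=[F,D,G,H,E,C] q_used=2 → run F
t=14: queue=[D,G,H,E,C,F] q_used=0 → run D
t=15: queue=[D,G,H,E,C,F] q_used=1 → run D
t=16: queue=[D,G,H,E,C,F] q_used=2 → run D
t=17: queue=[G,H,E,C,F] q_used=0 → run G
t=18: queue=[G,H,E,C,F] q_used=1 → run G
t=19: queue=[G,H,E,C,F] q_used=2 → run G
t=20: queue=[H,E,C,F,G] q_used=0 → run H
t=21: queue=[H,E,C,F,G] q_used=1 → run H
t=22: queue=[H,E,C,F,G] q_used=2 → run H
t=23: queue=[E,C,F,G,H] q_used=0 → run E
t=24: queue=[E,C,F,G,H] q_used=1 → run E
t=25: queue=[E,C,F,G,H] q_used=2 → run E
t=26: queue=[C,F,G,H] q_used=0 → run C
t=27: queue=[C,F,G,H] q_used=1 → run C
t=28: queue=[C,F,G,H] q_used=2 → run C
t=29: queue=[F,G,H,C] q_used=0 → run F
t=30: queue=[F,G,H,C] q_used=1 → run F
t=31: queue=[F,G,H,C] q_used=2 → run F
t=32: queue=[G,H,C,F] q_used=0 → run G
t=33: queue=[G,H,C,F] q_used=1 → run G
t=34: queue=[G,H,C,F] q_used=2 → run G
t=35: queue=[H,C,F,G] q_used=0 → run H
t=36: queue=[C,F,G] q_used=0 → run C
t=37: queue=[F,G] q_used=0 → run F
t=38: queue=[F,G] q_used=1 → run F
t=39: queue=[G] q_used=0 → run G
t=40: queue=[G] q_used=1 → run G
t=41: (idle)
t=42: (idle)
t=43: (idle)
t=44: (idle)
t=45: (idle)
t=46: (idle)
t=47: (idle)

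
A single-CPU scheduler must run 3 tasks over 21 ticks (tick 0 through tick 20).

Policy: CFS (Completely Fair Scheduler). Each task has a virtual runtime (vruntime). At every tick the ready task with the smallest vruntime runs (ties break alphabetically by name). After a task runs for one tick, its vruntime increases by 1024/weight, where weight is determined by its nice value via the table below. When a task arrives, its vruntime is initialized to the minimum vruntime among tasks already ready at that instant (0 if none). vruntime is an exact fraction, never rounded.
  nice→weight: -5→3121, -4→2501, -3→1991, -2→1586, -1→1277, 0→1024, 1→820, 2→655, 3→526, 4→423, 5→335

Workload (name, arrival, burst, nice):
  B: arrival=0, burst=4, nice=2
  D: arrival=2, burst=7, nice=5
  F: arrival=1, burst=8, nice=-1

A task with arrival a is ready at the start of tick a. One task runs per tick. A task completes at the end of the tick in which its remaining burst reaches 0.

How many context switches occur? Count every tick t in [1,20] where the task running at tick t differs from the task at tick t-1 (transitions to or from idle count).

context switches = 9

t=0: vr[B=0] → run B
t=1: vr[B=1024/655 F=1024/655] → run B
t=2: vr[B=2048/655 D=1024/655 F=1024/655] → run D
t=3: vr[B=2048/655 D=202752/43885 F=1024/655] → run F
t=4: vr[B=2048/655 D=202752/43885 F=1978368/836435] → run F
t=5: vr[B=2048/655 D=202752/43885 F=2649088/836435] → run B
t=6: vr[B=3072/655 D=202752/43885 F=2649088/836435] → run F
t=7: vr[B=3072/655 D=202752/43885 F=3319808/836435] → run F
t=8: vr[B=3072/655 D=202752/43885 F=3990528/836435] → run D
t=9: vr[B=3072/655 D=336896/43885 F=3990528/836435] → run B
t=10: vr[D=336896/43885 F=3990528/836435] → run F
t=11: vr[D=336896/43885 F=4661248/836435] → run F
t=12: vr[D=336896/43885 F=5331968/836435] → run F
t=13: vr[D=336896/43885 F=6002688/836435] → run F
t=14: vr[D=336896/43885] → run D
t=15: vr[D=94208/8777] → run D
t=16: vr[D=605184/43885] → run D
t=17: vr[D=739328/43885] → run D
t=18: vr[D=873472/43885] → run D
t=19: (idle)
t=20: (idle)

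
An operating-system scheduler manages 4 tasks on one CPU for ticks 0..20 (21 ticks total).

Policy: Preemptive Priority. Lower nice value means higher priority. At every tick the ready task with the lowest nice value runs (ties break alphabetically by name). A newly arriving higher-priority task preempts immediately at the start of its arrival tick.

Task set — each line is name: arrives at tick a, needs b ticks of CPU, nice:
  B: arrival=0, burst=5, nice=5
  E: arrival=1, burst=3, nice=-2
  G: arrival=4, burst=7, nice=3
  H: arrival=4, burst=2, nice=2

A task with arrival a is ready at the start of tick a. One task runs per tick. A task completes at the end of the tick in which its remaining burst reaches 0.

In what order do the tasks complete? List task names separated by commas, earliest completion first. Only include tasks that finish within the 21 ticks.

completion order = E, H, G, B

t=0: ready={B} → run B
t=1: ready={B,E} → run E
t=2: ready={B,E} → run E
t=3: ready={B,E} → run E
t=4: ready={B,G,H} → run H
t=5: ready={B,G,H} → run H
t=6: ready={B,G} → run G
t=7: ready={B,G} → run G
t=8: ready={B,G} → run G
t=9: ready={B,G} → run G
t=10: ready={B,G} → run G
t=11: ready={B,G} → run G
t=12: ready={B,G} → run G
t=13: ready={B} → run B
t=14: ready={B} → run B
t=15: ready={B} → run B
t=16: ready={B} → run B
t=17: (idle)
t=18: (idle)
t=19: (idle)
t=20: (idle)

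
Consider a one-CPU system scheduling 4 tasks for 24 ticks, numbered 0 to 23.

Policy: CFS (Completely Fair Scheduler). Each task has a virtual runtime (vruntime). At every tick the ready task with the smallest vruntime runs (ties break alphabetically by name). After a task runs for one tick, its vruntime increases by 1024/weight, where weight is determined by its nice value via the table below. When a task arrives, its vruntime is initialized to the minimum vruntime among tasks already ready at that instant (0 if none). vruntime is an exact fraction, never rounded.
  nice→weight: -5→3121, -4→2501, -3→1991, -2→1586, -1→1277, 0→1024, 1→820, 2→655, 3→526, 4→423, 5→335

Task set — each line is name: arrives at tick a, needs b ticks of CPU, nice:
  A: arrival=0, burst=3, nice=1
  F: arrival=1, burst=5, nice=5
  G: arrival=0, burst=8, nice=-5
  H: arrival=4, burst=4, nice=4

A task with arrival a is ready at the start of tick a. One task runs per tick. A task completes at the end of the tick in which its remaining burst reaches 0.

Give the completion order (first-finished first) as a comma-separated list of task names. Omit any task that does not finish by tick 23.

t=0: vr[A=0 G=0] → run A
t=1: vr[A=256/205 F=0 G=0] → run F
t=2: vr[A=256/205 F=1024/335 G=0] → run G
t=3: vr[A=256/205 F=1024/335 G=1024/3121] → run G
t=4: vr[A=256/205 F=1024/335 G=2048/3121 H=2048/3121] → run G
t=5: vr[A=256/205 F=1024/335 G=3072/3121 H=2048/3121] → run H
t=6: vr[A=256/205 F=1024/335 G=3072/3121 H=4062208/1320183] → run G
t=7: vr[A=256/205 F=1024/335 G=4096/3121 H=4062208/1320183] → run A
t=8: vr[A=512/205 F=1024/335 G=4096/3121 H=4062208/1320183] → run G
t=9: vr[A=512/205 F=1024/335 G=5120/3121 H=4062208/1320183] → run G
t=10: vr[A=512/205 F=1024/335 G=6144/3121 H=4062208/1320183] → run G
t=11: vr[A=512/205 F=1024/335 G=7168/3121 H=4062208/1320183] → run G
t=12: vr[A=512/205 F=1024/335 H=4062208/1320183] → run A
t=13: vr[F=1024/335 H=4062208/1320183] → run F
t=14: vr[F=2048/335 H=4062208/1320183] → run H
t=15: vr[F=2048/335 H=7258112/1320183] → run H
t=16: vr[F=2048/335 H=3484672/440061] → run F
t=17: vr[F=3072/335 H=3484672/440061] → run H
t=18: vr[F=3072/335] → run F
t=19: vr[F=4096/335] → run F
t=20: (idle)
t=21: (idle)
t=22: (idle)
t=23: (idle)

completion order = G, A, H, F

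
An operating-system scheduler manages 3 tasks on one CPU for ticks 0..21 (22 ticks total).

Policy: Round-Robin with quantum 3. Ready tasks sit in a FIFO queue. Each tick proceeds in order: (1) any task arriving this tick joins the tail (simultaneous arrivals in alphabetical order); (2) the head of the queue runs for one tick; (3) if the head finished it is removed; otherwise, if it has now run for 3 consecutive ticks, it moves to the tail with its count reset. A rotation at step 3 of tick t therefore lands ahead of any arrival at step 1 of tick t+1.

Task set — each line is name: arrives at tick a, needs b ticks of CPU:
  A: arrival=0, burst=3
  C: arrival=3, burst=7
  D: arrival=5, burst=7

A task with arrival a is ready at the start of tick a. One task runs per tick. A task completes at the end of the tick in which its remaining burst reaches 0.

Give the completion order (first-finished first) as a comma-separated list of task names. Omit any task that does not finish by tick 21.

t=0: queue=[A] q_used=0 → run A
t=1: queue=[A] q_used=1 → run A
t=2: queue=[A] q_used=2 → run A
t=3: queue=[C] q_used=0 → run C
t=4: queue=[C] q_used=1 → run C
t=5: queue=[C,D] q_used=2 → run C
t=6: queue=[D,C] q_used=0 → run D
t=7: queue=[D,C] q_used=1 → run D
t=8: queue=[D,C] q_used=2 → run D
t=9: queue=[C,D] q_used=0 → run C
t=10: queue=[C,D] q_used=1 → run C
t=11: queue=[C,D] q_used=2 → run C
t=12: queue=[D,C] q_used=0 → run D
t=13: queue=[D,C] q_used=1 → run D
t=14: queue=[D,C] q_used=2 → run D
t=15: queue=[C,D] q_used=0 → run C
t=16: queue=[D] q_used=0 → run D
t=17: (idle)
t=18: (idle)
t=19: (idle)
t=20: (idle)
t=21: (idle)

completion order = A, C, D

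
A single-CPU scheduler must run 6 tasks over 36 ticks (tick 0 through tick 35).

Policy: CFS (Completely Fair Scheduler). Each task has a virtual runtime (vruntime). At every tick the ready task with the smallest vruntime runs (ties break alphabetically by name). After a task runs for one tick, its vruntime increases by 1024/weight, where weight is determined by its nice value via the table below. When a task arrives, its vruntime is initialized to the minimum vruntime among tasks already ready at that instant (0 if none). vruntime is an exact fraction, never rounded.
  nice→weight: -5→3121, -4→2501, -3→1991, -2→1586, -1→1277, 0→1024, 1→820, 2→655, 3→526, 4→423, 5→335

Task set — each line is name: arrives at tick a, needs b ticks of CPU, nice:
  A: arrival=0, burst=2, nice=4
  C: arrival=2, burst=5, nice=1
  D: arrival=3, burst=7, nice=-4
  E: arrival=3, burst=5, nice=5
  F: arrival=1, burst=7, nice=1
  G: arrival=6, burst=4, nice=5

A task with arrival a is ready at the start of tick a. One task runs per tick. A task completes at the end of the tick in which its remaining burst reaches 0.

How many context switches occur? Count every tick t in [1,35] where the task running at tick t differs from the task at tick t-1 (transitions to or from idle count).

t=0: vr[A=0] → run A
t=1: vr[A=1024/423 F=1024/423] → run A
t=2: vr[C=1024/423 F=1024/423] → run C
t=3: vr[C=318208/86715 D=1024/423 E=1024/423 F=1024/423] → run D
t=4: vr[C=318208/86715 D=2994176/1057923 E=1024/423 F=1024/423] → run E
t=5: vr[C=318208/86715 D=2994176/1057923 E=776192/141705 F=1024/423] → run F
t=6: vr[C=318208/86715 D=2994176/1057923 E=776192/141705 F=318208/86715 G=2994176/1057923] → run D
t=7: vr[C=318208/86715 D=3427328/1057923 E=776192/141705 F=318208/86715 G=2994176/1057923] → run G
t=8: vr[C=318208/86715 D=3427328/1057923 E=776192/141705 F=318208/86715 G=2086362112/354404205] → run D
t=9: vr[C=318208/86715 D=3860480/1057923 E=776192/141705 F=318208/86715 G=2086362112/354404205] → run D
t=10: vr[C=318208/86715 D=4293632/1057923 E=776192/141705 F=318208/86715 G=2086362112/354404205] → run C
t=11: vr[C=426496/86715 D=4293632/1057923 E=776192/141705 F=318208/86715 G=2086362112/354404205] → run F
t=12: vr[C=426496/86715 D=4293632/1057923 E=776192/141705 F=426496/86715 G=2086362112/354404205] → run D
t=13: vr[C=426496/86715 D=4726784/1057923 E=776192/141705 F=426496/86715 G=2086362112/354404205] → run D
t=14: vr[C=426496/86715 D=5159936/1057923 E=776192/141705 F=426496/86715 G=2086362112/354404205] → run D
t=15: vr[C=426496/86715 E=776192/141705 F=426496/86715 G=2086362112/354404205] → run C
t=16: vr[C=534784/86715 E=776192/141705 F=426496/86715 G=2086362112/354404205] → run F
t=17: vr[C=534784/86715 E=776192/141705 F=534784/86715 G=2086362112/354404205] → run E
t=18: vr[C=534784/86715 E=1209344/141705 F=534784/86715 G=2086362112/354404205] → run G
t=19: vr[C=534784/86715 E=1209344/141705 F=534784/86715 G=3169675264/354404205] → run C
t=20: vr[C=643072/86715 E=1209344/141705 F=534784/86715 G=3169675264/354404205] → run F
t=21: vr[C=643072/86715 E=1209344/141705 F=643072/86715 G=3169675264/354404205] → run C
t=22: vr[E=1209344/141705 F=643072/86715 G=3169675264/354404205] → run F
t=23: vr[E=1209344/141705 F=150272/17343 G=3169675264/354404205] → run E
t=24: vr[E=1642496/141705 F=150272/17343 G=3169675264/354404205] → run F
t=25: vr[E=1642496/141705 F=859648/86715 G=3169675264/354404205] → run G
t=26: vr[E=1642496/141705 F=859648/86715 G=4252988416/354404205] → run F
t=27: vr[E=1642496/141705 G=4252988416/354404205] → run E
t=28: vr[E=2075648/141705 G=4252988416/354404205] → run G
t=29: vr[E=2075648/141705] → run E
t=30: (idle)
t=31: (idle)
t=32: (idle)
t=33: (idle)
t=34: (idle)
t=35: (idle)

context switches = 26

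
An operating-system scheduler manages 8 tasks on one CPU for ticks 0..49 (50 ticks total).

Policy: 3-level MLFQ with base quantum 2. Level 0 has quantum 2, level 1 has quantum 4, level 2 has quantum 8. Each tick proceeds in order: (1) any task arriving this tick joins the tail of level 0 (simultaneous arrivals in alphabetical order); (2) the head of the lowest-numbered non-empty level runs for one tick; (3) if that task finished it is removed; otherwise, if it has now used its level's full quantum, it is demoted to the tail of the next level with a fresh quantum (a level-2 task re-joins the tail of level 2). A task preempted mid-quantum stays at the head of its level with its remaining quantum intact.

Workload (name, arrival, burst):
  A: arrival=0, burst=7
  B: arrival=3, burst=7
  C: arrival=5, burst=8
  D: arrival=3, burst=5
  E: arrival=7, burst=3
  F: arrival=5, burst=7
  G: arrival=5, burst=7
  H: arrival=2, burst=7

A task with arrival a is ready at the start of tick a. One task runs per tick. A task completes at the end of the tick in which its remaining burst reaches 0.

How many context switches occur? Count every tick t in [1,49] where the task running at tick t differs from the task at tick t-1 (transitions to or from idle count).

context switches = 20

t=0: L0/L1/L2 = A/-/- → run A
t=1: L0/L1/L2 = A/-/- → run A
t=2: L0/L1/L2 = H/A/- → run H
t=3: L0/L1/L2 = HBD/A/- → run H
t=4: L0/L1/L2 = BD/AH/- → run B
t=5: L0/L1/L2 = BDCFG/AH/- → run B
t=6: L0/L1/L2 = DCFG/AHB/- → run D
t=7: L0/L1/L2 = DCFGE/AHB/- → run D
t=8: L0/L1/L2 = CFGE/AHBD/- → run C
t=9: L0/L1/L2 = CFGE/AHBD/- → run C
t=10: L0/L1/L2 = FGE/AHBDC/- → run F
t=11: L0/L1/L2 = FGE/AHBDC/- → run F
t=12: L0/L1/L2 = GE/AHBDCF/- → run G
t=13: L0/L1/L2 = GE/AHBDCF/- → run G
t=14: L0/L1/L2 = E/AHBDCFG/- → run E
t=15: L0/L1/L2 = E/AHBDCFG/- → run E
t=16: L0/L1/L2 = -/AHBDCFGE/- → run A
t=17: L0/L1/L2 = -/AHBDCFGE/- → run A
t=18: L0/L1/L2 = -/AHBDCFGE/- → run A
t=19: L0/L1/L2 = -/AHBDCFGE/- → run A
t=20: L0/L1/L2 = -/HBDCFGE/A → run H
t=21: L0/L1/L2 = -/HBDCFGE/A → run H
t=22: L0/L1/L2 = -/HBDCFGE/A → run H
t=23: L0/L1/L2 = -/HBDCFGE/A → run H
t=24: L0/L1/L2 = -/BDCFGE/AH → run B
t=25: L0/L1/L2 = -/BDCFGE/AH → run B
t=26: L0/L1/L2 = -/BDCFGE/AH → run B
t=27: L0/L1/L2 = -/BDCFGE/AH → run B
t=28: L0/L1/L2 = -/DCFGE/AHB → run D
t=29: L0/L1/L2 = -/DCFGE/AHB → run D
t=30: L0/L1/L2 = -/DCFGE/AHB → run D
t=31: L0/L1/L2 = -/CFGE/AHB → run C
t=32: L0/L1/L2 = -/CFGE/AHB → run C
t=33: L0/L1/L2 = -/CFGE/AHB → run C
t=34: L0/L1/L2 = -/CFGE/AHB → run C
t=35: L0/L1/L2 = -/FGE/AHBC → run F
t=36: L0/L1/L2 = -/FGE/AHBC → run F
t=37: L0/L1/L2 = -/FGE/AHBC → run F
t=38: L0/L1/L2 = -/FGE/AHBC → run F
t=39: L0/L1/L2 = -/GE/AHBCF → run G
t=40: L0/L1/L2 = -/GE/AHBCF → run G
t=41: L0/L1/L2 = -/GE/AHBCF → run G
t=42: L0/L1/L2 = -/GE/AHBCF → run G
t=43: L0/L1/L2 = -/E/AHBCFG → run E
t=44: L0/L1/L2 = -/-/AHBCFG → run A
t=45: L0/L1/L2 = -/-/HBCFG → run H
t=46: L0/L1/L2 = -/-/BCFG → run B
t=47: L0/L1/L2 = -/-/CFG → run C
t=48: L0/L1/L2 = -/-/CFG → run C
t=49: L0/L1/L2 = -/-/FG → run F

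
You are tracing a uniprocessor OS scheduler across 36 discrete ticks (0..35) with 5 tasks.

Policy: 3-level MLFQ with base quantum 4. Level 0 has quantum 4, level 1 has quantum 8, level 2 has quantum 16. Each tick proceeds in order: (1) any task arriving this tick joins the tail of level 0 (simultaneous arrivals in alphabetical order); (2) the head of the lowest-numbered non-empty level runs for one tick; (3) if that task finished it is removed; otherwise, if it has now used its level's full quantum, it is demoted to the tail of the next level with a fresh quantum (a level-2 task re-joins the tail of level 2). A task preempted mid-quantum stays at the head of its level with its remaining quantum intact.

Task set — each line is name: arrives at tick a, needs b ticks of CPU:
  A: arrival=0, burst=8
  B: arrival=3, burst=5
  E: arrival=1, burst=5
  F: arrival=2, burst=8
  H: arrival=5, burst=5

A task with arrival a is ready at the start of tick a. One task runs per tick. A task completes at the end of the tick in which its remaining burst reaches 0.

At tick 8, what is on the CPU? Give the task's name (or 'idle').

t=0: L0/L1/L2 = A/-/- → run A
t=1: L0/L1/L2 = AE/-/- → run A
t=2: L0/L1/L2 = AEF/-/- → run A
t=3: L0/L1/L2 = AEFB/-/- → run A
t=4: L0/L1/L2 = EFB/A/- → run E
t=5: L0/L1/L2 = EFBH/A/- → run E
t=6: L0/L1/L2 = EFBH/A/- → run E
t=7: L0/L1/L2 = EFBH/A/- → run E
t=8: L0/L1/L2 = FBH/AE/- → run F
t=9: L0/L1/L2 = FBH/AE/- → run F
t=10: L0/L1/L2 = FBH/AE/- → run F
t=11: L0/L1/L2 = FBH/AE/- → run F
t=12: L0/L1/L2 = BH/AEF/- → run B
t=13: L0/L1/L2 = BH/AEF/- → run B
t=14: L0/L1/L2 = BH/AEF/- → run B
t=15: L0/L1/L2 = BH/AEF/- → run B
t=16: L0/L1/L2 = H/AEFB/- → run H
t=17: L0/L1/L2 = H/AEFB/- → run H
t=18: L0/L1/L2 = H/AEFB/- → run H
t=19: L0/L1/L2 = H/AEFB/- → run H
t=20: L0/L1/L2 = -/AEFBH/- → run A
t=21: L0/L1/L2 = -/AEFBH/- → run A
t=22: L0/L1/L2 = -/AEFBH/- → run A
t=23: L0/L1/L2 = -/AEFBH/- → run A
t=24: L0/L1/L2 = -/EFBH/- → run E
t=25: L0/L1/L2 = -/FBH/- → run F
t=26: L0/L1/L2 = -/FBH/- → run F
t=27: L0/L1/L2 = -/FBH/- → run F
t=28: L0/L1/L2 = -/FBH/- → run F
t=29: L0/L1/L2 = -/BH/- → run B
t=30: L0/L1/L2 = -/H/- → run H
t=31: (idle)
t=32: (idle)
t=33: (idle)
t=34: (idle)
t=35: (idle)

running at tick 8 = F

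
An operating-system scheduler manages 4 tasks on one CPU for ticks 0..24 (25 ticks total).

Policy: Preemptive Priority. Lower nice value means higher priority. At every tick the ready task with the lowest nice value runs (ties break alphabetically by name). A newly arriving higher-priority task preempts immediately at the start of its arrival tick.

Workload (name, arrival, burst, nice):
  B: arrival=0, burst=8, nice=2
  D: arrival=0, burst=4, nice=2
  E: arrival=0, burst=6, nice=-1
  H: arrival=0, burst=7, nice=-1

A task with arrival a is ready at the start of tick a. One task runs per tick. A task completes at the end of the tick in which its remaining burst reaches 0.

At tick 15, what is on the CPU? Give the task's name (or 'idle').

running at tick 15 = B

t=0: ready={B,D,E,H} → run E
t=1: ready={B,D,E,H} → run E
t=2: ready={B,D,E,H} → run E
t=3: ready={B,D,E,H} → run E
t=4: ready={B,D,E,H} → run E
t=5: ready={B,D,E,H} → run E
t=6: ready={B,D,H} → run H
t=7: ready={B,D,H} → run H
t=8: ready={B,D,H} → run H
t=9: ready={B,D,H} → run H
t=10: ready={B,D,H} → run H
t=11: ready={B,D,H} → run H
t=12: ready={B,D,H} → run H
t=13: ready={B,D} → run B
t=14: ready={B,D} → run B
t=15: ready={B,D} → run B
t=16: ready={B,D} → run B
t=17: ready={B,D} → run B
t=18: ready={B,D} → run B
t=19: ready={B,D} → run B
t=20: ready={B,D} → run B
t=21: ready={D} → run D
t=22: ready={D} → run D
t=23: ready={D} → run D
t=24: ready={D} → run D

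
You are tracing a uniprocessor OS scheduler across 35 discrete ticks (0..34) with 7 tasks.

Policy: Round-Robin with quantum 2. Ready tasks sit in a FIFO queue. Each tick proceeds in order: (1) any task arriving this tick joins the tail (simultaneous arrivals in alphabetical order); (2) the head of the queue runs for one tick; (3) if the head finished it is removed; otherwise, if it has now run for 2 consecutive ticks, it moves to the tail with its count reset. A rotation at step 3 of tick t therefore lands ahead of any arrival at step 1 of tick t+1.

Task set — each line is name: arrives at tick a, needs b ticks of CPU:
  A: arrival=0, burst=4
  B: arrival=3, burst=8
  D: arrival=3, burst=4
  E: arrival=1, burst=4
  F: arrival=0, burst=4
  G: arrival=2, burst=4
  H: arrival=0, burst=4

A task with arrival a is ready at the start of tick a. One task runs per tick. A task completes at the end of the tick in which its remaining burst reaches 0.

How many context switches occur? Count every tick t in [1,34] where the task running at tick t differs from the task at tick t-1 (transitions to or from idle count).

t=0: queue=[A,F,H] q_used=0 → run A
t=1: queue=[A,F,H,E] q_used=1 → run A
t=2: queue=[F,H,E,A,G] q_used=0 → run F
t=3: queue=[F,H,E,A,G,B,D] q_used=1 → run F
t=4: queue=[H,E,A,G,B,D,F] q_used=0 → run H
t=5: queue=[H,E,A,G,B,D,F] q_used=1 → run H
t=6: queue=[E,A,G,B,D,F,H] q_used=0 → run E
t=7: queue=[E,A,G,B,D,F,H] q_used=1 → run E
t=8: queue=[A,G,B,D,F,H,E] q_used=0 → run A
t=9: queue=[A,G,B,D,F,H,E] q_used=1 → run A
t=10: queue=[G,B,D,F,H,E] q_used=0 → run G
t=11: queue=[G,B,D,F,H,E] q_used=1 → run G
t=12: queue=[B,D,F,H,E,G] q_used=0 → run B
t=13: queue=[B,D,F,H,E,G] q_used=1 → run B
t=14: queue=[D,F,H,E,G,B] q_used=0 → run D
t=15: queue=[D,F,H,E,G,B] q_used=1 → run D
t=16: queue=[F,H,E,G,B,D] q_used=0 → run F
t=17: queue=[F,H,E,G,B,D] q_used=1 → run F
t=18: queue=[H,E,G,B,D] q_used=0 → run H
t=19: queue=[H,E,G,B,D] q_used=1 → run H
t=20: queue=[E,G,B,D] q_used=0 → run E
t=21: queue=[E,G,B,D] q_used=1 → run E
t=22: queue=[G,B,D] q_used=0 → run G
t=23: queue=[G,B,D] q_used=1 → run G
t=24: queue=[B,D] q_used=0 → run B
t=25: queue=[B,D] q_used=1 → run B
t=26: queue=[D,B] q_used=0 → run D
t=27: queue=[D,B] q_used=1 → run D
t=28: queue=[B] q_used=0 → run B
t=29: queue=[B] q_used=1 → run B
t=30: queue=[B] q_used=0 → run B
t=31: queue=[B] q_used=1 → run B
t=32: (idle)
t=33: (idle)
t=34: (idle)

context switches = 15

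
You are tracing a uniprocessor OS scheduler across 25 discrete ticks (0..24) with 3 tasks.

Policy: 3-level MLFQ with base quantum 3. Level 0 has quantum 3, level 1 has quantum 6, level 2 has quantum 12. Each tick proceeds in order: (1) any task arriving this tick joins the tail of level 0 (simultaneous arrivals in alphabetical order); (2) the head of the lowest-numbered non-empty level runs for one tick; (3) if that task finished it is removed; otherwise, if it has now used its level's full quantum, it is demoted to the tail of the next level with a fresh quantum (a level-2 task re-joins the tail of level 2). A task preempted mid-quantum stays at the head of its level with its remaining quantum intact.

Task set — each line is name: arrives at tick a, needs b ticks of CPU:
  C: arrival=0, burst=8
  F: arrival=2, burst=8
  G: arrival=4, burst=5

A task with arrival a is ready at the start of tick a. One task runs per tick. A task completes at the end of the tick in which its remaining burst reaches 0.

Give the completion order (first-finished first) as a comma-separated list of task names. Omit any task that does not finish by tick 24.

completion order = C, F, G

t=0: L0/L1/L2 = C/-/- → run C
t=1: L0/L1/L2 = C/-/- → run C
t=2: L0/L1/L2 = CF/-/- → run C
t=3: L0/L1/L2 = F/C/- → run F
t=4: L0/L1/L2 = FG/C/- → run F
t=5: L0/L1/L2 = FG/C/- → run F
t=6: L0/L1/L2 = G/CF/- → run G
t=7: L0/L1/L2 = G/CF/- → run G
t=8: L0/L1/L2 = G/CF/- → run G
t=9: L0/L1/L2 = -/CFG/- → run C
t=10: L0/L1/L2 = -/CFG/- → run C
t=11: L0/L1/L2 = -/CFG/- → run C
t=12: L0/L1/L2 = -/CFG/- → run C
t=13: L0/L1/L2 = -/CFG/- → run C
t=14: L0/L1/L2 = -/FG/- → run F
t=15: L0/L1/L2 = -/FG/- → run F
t=16: L0/L1/L2 = -/FG/- → run F
t=17: L0/L1/L2 = -/FG/- → run F
t=18: L0/L1/L2 = -/FG/- → run F
t=19: L0/L1/L2 = -/G/- → run G
t=20: L0/L1/L2 = -/G/- → run G
t=21: (idle)
t=22: (idle)
t=23: (idle)
t=24: (idle)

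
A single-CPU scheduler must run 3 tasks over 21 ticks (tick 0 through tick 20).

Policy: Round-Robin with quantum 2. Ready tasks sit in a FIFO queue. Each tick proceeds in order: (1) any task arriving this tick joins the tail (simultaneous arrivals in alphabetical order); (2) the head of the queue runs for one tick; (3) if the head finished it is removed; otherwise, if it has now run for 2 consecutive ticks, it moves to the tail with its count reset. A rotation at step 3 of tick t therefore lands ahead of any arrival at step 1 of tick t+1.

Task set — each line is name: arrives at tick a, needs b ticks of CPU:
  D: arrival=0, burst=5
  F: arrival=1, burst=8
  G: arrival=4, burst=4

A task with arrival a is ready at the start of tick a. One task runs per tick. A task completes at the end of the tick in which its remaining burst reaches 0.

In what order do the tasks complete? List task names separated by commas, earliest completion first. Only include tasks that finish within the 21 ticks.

t=0: queue=[D] q_used=0 → run D
t=1: queue=[D,F] q_used=1 → run D
t=2: queue=[F,D] q_used=0 → run F
t=3: queue=[F,D] q_used=1 → run F
t=4: queue=[D,F,G] q_used=0 → run D
t=5: queue=[D,F,G] q_used=1 → run D
t=6: queue=[F,G,D] q_used=0 → run F
t=7: queue=[F,G,D] q_used=1 → run F
t=8: queue=[G,D,F] q_used=0 → run G
t=9: queue=[G,D,F] q_used=1 → run G
t=10: queue=[D,F,G] q_used=0 → run D
t=11: queue=[F,G] q_used=0 → run F
t=12: queue=[F,G] q_used=1 → run F
t=13: queue=[G,F] q_used=0 → run G
t=14: queue=[G,F] q_used=1 → run G
t=15: queue=[F] q_used=0 → run F
t=16: queue=[F] q_used=1 → run F
t=17: (idle)
t=18: (idle)
t=19: (idle)
t=20: (idle)

completion order = D, G, F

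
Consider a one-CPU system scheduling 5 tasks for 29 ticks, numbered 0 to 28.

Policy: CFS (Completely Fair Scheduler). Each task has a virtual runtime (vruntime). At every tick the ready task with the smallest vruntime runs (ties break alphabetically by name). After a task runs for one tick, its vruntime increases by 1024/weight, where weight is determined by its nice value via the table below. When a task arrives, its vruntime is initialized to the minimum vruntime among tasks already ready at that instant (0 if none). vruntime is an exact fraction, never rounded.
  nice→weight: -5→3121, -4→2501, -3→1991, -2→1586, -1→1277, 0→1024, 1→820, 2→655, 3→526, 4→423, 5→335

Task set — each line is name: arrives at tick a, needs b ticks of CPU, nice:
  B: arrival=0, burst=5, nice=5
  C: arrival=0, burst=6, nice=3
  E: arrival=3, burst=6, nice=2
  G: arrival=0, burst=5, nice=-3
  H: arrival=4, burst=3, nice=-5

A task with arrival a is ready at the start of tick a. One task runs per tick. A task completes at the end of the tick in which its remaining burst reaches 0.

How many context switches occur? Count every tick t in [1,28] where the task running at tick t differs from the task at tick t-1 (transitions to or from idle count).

context switches = 24

t=0: vr[B=0 C=0 G=0] → run B
t=1: vr[B=1024/335 C=0 G=0] → run C
t=2: vr[B=1024/335 C=512/263 G=0] → run G
t=3: vr[B=1024/335 C=512/263 E=1024/1991 G=1024/1991] → run E
t=4: vr[B=1024/335 C=512/263 E=2709504/1304105 G=1024/1991 H=1024/1991] → run G
t=5: vr[B=1024/335 C=512/263 E=2709504/1304105 G=2048/1991 H=1024/1991] → run H
t=6: vr[B=1024/335 C=512/263 E=2709504/1304105 G=2048/1991 H=5234688/6213911] → run H
t=7: vr[B=1024/335 C=512/263 E=2709504/1304105 G=2048/1991 H=7273472/6213911] → run G
t=8: vr[B=1024/335 C=512/263 E=2709504/1304105 G=3072/1991 H=7273472/6213911] → run H
t=9: vr[B=1024/335 C=512/263 E=2709504/1304105 G=3072/1991] → run G
t=10: vr[B=1024/335 C=512/263 E=2709504/1304105 G=4096/1991] → run C
t=11: vr[B=1024/335 C=1024/263 E=2709504/1304105 G=4096/1991] → run G
t=12: vr[B=1024/335 C=1024/263 E=2709504/1304105] → run E
t=13: vr[B=1024/335 C=1024/263 E=4748288/1304105] → run B
t=14: vr[B=2048/335 C=1024/263 E=4748288/1304105] → run E
t=15: vr[B=2048/335 C=1024/263 E=6787072/1304105] → run C
t=16: vr[B=2048/335 C=1536/263 E=6787072/1304105] → run E
t=17: vr[B=2048/335 C=1536/263 E=8825856/1304105] → run C
t=18: vr[B=2048/335 C=2048/263 E=8825856/1304105] → run B
t=19: vr[B=3072/335 C=2048/263 E=8825856/1304105] → run E
t=20: vr[B=3072/335 C=2048/263 E=2172928/260821] → run C
t=21: vr[B=3072/335 C=2560/263 E=2172928/260821] → run E
t=22: vr[B=3072/335 C=2560/263] → run B
t=23: vr[B=4096/335 C=2560/263] → run C
t=24: vr[B=4096/335] → run B
t=25: (idle)
t=26: (idle)
t=27: (idle)
t=28: (idle)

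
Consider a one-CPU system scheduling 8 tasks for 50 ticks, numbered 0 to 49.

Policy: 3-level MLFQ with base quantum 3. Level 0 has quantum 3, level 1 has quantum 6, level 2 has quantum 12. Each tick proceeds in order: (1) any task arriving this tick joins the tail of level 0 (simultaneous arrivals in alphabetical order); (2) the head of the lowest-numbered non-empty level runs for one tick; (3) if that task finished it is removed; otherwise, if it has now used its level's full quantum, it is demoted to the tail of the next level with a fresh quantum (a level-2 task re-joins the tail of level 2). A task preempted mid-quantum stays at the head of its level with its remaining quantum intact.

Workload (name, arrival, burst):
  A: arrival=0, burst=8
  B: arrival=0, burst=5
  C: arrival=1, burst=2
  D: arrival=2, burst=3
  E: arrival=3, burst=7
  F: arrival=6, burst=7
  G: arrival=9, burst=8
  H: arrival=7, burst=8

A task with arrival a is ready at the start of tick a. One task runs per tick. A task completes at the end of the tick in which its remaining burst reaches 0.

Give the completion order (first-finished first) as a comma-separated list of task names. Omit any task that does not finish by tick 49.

t=0: L0/L1/L2 = AB/-/- → run A
t=1: L0/L1/L2 = ABC/-/- → run A
t=2: L0/L1/L2 = ABCD/-/- → run A
t=3: L0/L1/L2 = BCDE/A/- → run B
t=4: L0/L1/L2 = BCDE/A/- → run B
t=5: L0/L1/L2 = BCDE/A/- → run B
t=6: L0/L1/L2 = CDEF/AB/- → run C
t=7: L0/L1/L2 = CDEFH/AB/- → run C
t=8: L0/L1/L2 = DEFH/AB/- → run D
t=9: L0/L1/L2 = DEFHG/AB/- → run D
t=10: L0/L1/L2 = DEFHG/AB/- → run D
t=11: L0/L1/L2 = EFHG/AB/- → run E
t=12: L0/L1/L2 = EFHG/AB/- → run E
t=13: L0/L1/L2 = EFHG/AB/- → run E
t=14: L0/L1/L2 = FHG/ABE/- → run F
t=15: L0/L1/L2 = FHG/ABE/- → run F
t=16: L0/L1/L2 = FHG/ABE/- → run F
t=17: L0/L1/L2 = HG/ABEF/- → run H
t=18: L0/L1/L2 = HG/ABEF/- → run H
t=19: L0/L1/L2 = HG/ABEF/- → run H
t=20: L0/L1/L2 = G/ABEFH/- → run G
t=21: L0/L1/L2 = G/ABEFH/- → run G
t=22: L0/L1/L2 = G/ABEFH/- → run G
t=23: L0/L1/L2 = -/ABEFHG/- → run A
t=24: L0/L1/L2 = -/ABEFHG/- → run A
t=25: L0/L1/L2 = -/ABEFHG/- → run A
t=26: L0/L1/L2 = -/ABEFHG/- → run A
t=27: L0/L1/L2 = -/ABEFHG/- → run A
t=28: L0/L1/L2 = -/BEFHG/- → run B
t=29: L0/L1/L2 = -/BEFHG/- → run B
t=30: L0/L1/L2 = -/EFHG/- → run E
t=31: L0/L1/L2 = -/EFHG/- → run E
t=32: L0/L1/L2 = -/EFHG/- → run E
t=33: L0/L1/L2 = -/EFHG/- → run E
t=34: L0/L1/L2 = -/FHG/- → run F
t=35: L0/L1/L2 = -/FHG/- → run F
t=36: L0/L1/L2 = -/FHG/- → run F
t=37: L0/L1/L2 = -/FHG/- → run F
t=38: L0/L1/L2 = -/HG/- → run H
t=39: L0/L1/L2 = -/HG/- → run H
t=40: L0/L1/L2 = -/HG/- → run H
t=41: L0/L1/L2 = -/HG/- → run H
t=42: L0/L1/L2 = -/HG/- → run H
t=43: L0/L1/L2 = -/G/- → run G
t=44: L0/L1/L2 = -/G/- → run G
t=45: L0/L1/L2 = -/G/- → run G
t=46: L0/L1/L2 = -/G/- → run G
t=47: L0/L1/L2 = -/G/- → run G
t=48: (idle)
t=49: (idle)

completion order = C, D, A, B, E, F, H, G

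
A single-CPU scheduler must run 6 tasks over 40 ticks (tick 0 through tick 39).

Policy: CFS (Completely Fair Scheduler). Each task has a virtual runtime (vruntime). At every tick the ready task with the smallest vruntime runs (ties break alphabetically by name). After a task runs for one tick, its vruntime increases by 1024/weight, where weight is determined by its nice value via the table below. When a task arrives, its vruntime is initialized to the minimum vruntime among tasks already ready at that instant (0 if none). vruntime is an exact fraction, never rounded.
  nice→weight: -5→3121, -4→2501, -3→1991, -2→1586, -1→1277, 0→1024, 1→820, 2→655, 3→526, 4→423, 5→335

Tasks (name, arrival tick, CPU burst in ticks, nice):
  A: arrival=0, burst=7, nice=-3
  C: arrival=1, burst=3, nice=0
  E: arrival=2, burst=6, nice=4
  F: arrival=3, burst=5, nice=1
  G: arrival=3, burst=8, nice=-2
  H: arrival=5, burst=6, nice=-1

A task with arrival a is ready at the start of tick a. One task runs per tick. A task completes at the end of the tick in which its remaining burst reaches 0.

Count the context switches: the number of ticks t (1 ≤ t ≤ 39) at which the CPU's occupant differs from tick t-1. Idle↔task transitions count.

t=0: vr[A=0] → run A
t=1: vr[A=1024/1991 C=1024/1991] → run A
t=2: vr[A=2048/1991 C=1024/1991 E=1024/1991] → run C
t=3: vr[A=2048/1991 C=3015/1991 E=1024/1991 F=1024/1991 G=1024/1991] → run E
t=4: vr[A=2048/1991 C=3015/1991 E=2471936/842193 F=1024/1991 G=1024/1991] → run F
t=5: vr[A=2048/1991 C=3015/1991 E=2471936/842193 F=719616/408155 G=1024/1991 H=1024/1991] → run G
t=6: vr[A=2048/1991 C=3015/1991 E=2471936/842193 F=719616/408155 G=1831424/1578863 H=1024/1991] → run H
t=7: vr[A=2048/1991 C=3015/1991 E=2471936/842193 F=719616/408155 G=1831424/1578863 H=3346432/2542507] → run A
t=8: vr[A=3072/1991 C=3015/1991 E=2471936/842193 F=719616/408155 G=1831424/1578863 H=3346432/2542507] → run G
t=9: vr[A=3072/1991 C=3015/1991 E=2471936/842193 F=719616/408155 G=2850816/1578863 H=3346432/2542507] → run H
t=10: vr[A=3072/1991 C=3015/1991 E=2471936/842193 F=719616/408155 G=2850816/1578863 H=5385216/2542507] → run C
t=11: vr[A=3072/1991 C=5006/1991 E=2471936/842193 F=719616/408155 G=2850816/1578863 H=5385216/2542507] → run A
t=12: vr[A=4096/1991 C=5006/1991 E=2471936/842193 F=719616/408155 G=2850816/1578863 H=5385216/2542507] → run F
t=13: vr[A=4096/1991 C=5006/1991 E=2471936/842193 F=1229312/408155 G=2850816/1578863 H=5385216/2542507] → run G
t=14: vr[A=4096/1991 C=5006/1991 E=2471936/842193 F=1229312/408155 G=3870208/1578863 H=5385216/2542507] → run A
t=15: vr[A=5120/1991 C=5006/1991 E=2471936/842193 F=1229312/408155 G=3870208/1578863 H=5385216/2542507] → run H
t=16: vr[A=5120/1991 C=5006/1991 E=2471936/842193 F=1229312/408155 G=3870208/1578863 H=7424000/2542507] → run G
t=17: vr[A=5120/1991 C=5006/1991 E=2471936/842193 F=1229312/408155 G=4889600/1578863 H=7424000/2542507] → run C
t=18: vr[A=5120/1991 E=2471936/842193 F=1229312/408155 G=4889600/1578863 H=7424000/2542507] → run A
t=19: vr[A=6144/1991 E=2471936/842193 F=1229312/408155 G=4889600/1578863 H=7424000/2542507] → run H
t=20: vr[A=6144/1991 E=2471936/842193 F=1229312/408155 G=4889600/1578863 H=9462784/2542507] → run E
t=21: vr[A=6144/1991 E=4510720/842193 F=1229312/408155 G=4889600/1578863 H=9462784/2542507] → run F
t=22: vr[A=6144/1991 E=4510720/842193 F=1739008/408155 G=4889600/1578863 H=9462784/2542507] → run A
t=23: vr[E=4510720/842193 F=1739008/408155 G=4889600/1578863 H=9462784/2542507] → run G
t=24: vr[E=4510720/842193 F=1739008/408155 G=5908992/1578863 H=9462784/2542507] → run H
t=25: vr[E=4510720/842193 F=1739008/408155 G=5908992/1578863 H=11501568/2542507] → run G
t=26: vr[E=4510720/842193 F=1739008/408155 G=6928384/1578863 H=11501568/2542507] → run F
t=27: vr[E=4510720/842193 F=2248704/408155 G=6928384/1578863 H=11501568/2542507] → run G
t=28: vr[E=4510720/842193 F=2248704/408155 G=7947776/1578863 H=11501568/2542507] → run H
t=29: vr[E=4510720/842193 F=2248704/408155 G=7947776/1578863] → run G
t=30: vr[E=4510720/842193 F=2248704/408155] → run E
t=31: vr[E=2183168/280731 F=2248704/408155] → run F
t=32: vr[E=2183168/280731] → run E
t=33: vr[E=8588288/842193] → run E
t=34: vr[E=10627072/842193] → run E
t=35: (idle)
t=36: (idle)
t=37: (idle)
t=38: (idle)
t=39: (idle)

context switches = 32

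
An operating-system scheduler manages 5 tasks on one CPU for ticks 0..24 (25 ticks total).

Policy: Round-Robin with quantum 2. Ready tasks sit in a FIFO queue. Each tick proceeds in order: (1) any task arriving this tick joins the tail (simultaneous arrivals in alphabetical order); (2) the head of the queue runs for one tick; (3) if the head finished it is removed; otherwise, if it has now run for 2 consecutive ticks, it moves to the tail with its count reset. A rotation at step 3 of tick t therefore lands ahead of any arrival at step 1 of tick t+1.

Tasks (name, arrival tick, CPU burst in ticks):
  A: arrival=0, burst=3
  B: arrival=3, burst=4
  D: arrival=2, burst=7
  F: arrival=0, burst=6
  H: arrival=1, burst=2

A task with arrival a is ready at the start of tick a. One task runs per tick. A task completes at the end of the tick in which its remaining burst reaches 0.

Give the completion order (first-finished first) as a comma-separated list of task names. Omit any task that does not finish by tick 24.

t=0: queue=[A,F] q_used=0 → run A
t=1: queue=[A,F,H] q_used=1 → run A
t=2: queue=[F,H,A,D] q_used=0 → run F
t=3: queue=[F,H,A,D,B] q_used=1 → run F
t=4: queue=[H,A,D,B,F] q_used=0 → run H
t=5: queue=[H,A,D,B,F] q_used=1 → run H
t=6: queue=[A,D,B,F] q_used=0 → run A
t=7: queue=[D,B,F] q_used=0 → run D
t=8: queue=[D,B,F] q_used=1 → run D
t=9: queue=[B,F,D] q_used=0 → run B
t=10: queue=[B,F,D] q_used=1 → run B
t=11: queue=[F,D,B] q_used=0 → run F
t=12: queue=[F,D,B] q_used=1 → run F
t=13: queue=[D,B,F] q_used=0 → run D
t=14: queue=[D,B,F] q_used=1 → run D
t=15: queue=[B,F,D] q_used=0 → run B
t=16: queue=[B,F,D] q_used=1 → run B
t=17: queue=[F,D] q_used=0 → run F
t=18: queue=[F,D] q_used=1 → run F
t=19: queue=[D] q_used=0 → run D
t=20: queue=[D] q_used=1 → run D
t=21: queue=[D] q_used=0 → run D
t=22: (idle)
t=23: (idle)
t=24: (idle)

completion order = H, A, B, F, D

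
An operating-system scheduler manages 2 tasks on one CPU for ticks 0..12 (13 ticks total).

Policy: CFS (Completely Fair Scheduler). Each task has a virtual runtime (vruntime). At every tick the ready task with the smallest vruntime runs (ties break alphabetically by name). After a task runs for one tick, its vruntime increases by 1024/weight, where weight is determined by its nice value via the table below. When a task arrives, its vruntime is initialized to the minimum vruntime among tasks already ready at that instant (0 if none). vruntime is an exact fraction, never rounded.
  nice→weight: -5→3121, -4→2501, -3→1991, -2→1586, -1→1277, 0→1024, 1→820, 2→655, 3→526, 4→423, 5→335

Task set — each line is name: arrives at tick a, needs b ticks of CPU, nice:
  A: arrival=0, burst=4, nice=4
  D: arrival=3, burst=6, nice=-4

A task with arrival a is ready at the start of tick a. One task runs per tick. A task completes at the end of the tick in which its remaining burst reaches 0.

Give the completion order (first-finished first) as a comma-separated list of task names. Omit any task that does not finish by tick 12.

completion order = A, D

t=0: vr[A=0] → run A
t=1: vr[A=1024/423] → run A
t=2: vr[A=2048/423] → run A
t=3: vr[A=1024/141 D=1024/141] → run A
t=4: vr[D=1024/141] → run D
t=5: vr[D=2705408/352641] → run D
t=6: vr[D=2849792/352641] → run D
t=7: vr[D=2994176/352641] → run D
t=8: vr[D=3138560/352641] → run D
t=9: vr[D=3282944/352641] → run D
t=10: (idle)
t=11: (idle)
t=12: (idle)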